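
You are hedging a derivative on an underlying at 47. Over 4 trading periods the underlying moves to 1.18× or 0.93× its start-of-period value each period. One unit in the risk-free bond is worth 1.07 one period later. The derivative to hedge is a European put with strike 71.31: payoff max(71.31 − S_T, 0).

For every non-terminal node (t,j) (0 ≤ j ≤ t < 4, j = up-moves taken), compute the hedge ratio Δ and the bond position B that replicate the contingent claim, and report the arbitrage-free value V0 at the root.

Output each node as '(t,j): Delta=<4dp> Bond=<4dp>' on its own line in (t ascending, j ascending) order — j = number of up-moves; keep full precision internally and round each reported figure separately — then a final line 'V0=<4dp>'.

Under the risk-neutral measure, an up-move has probability p* = (R−d)/(u−d) = 0.5600 and values discount at R = 1.07.
Payoff layer (t=4): V(4,0)=36.1516, V(4,1)=26.7004, V(4,2)=14.7085, V(4,3)=0.0000, V(4,4)=0.0000
  t=3,j=0: stock 37.8048 → up 44.6096 (V=26.7004), down 35.1584 (V=36.1516). Price 28.8401; hedge Δ=-1.0000, bond B=66.6449.
  t=3,j=1: stock 47.9674 → up 56.6015 (V=14.7085), down 44.6096 (V=26.7004). Price 18.6775; hedge Δ=-1.0000, bond B=66.6449.
  t=3,j=2: stock 60.8618 → up 71.8169 (V=0.0000), down 56.6015 (V=14.7085). Price 6.0484; hedge Δ=-0.9667, bond B=64.8825.
  t=3,j=3: stock 77.2225 → up 91.1226 (V=0.0000), down 71.8169 (V=0.0000). Price 0.0000; hedge Δ=0.0000, bond B=0.0000.
  t=2,j=0: stock 40.6503 → up 47.9674 (V=18.6775), down 37.8048 (V=28.8401). Price 21.6346; hedge Δ=-1.0000, bond B=62.2849.
  t=2,j=1: stock 51.5778 → up 60.8618 (V=6.0484), down 47.9674 (V=18.6775). Price 10.8460; hedge Δ=-0.9794, bond B=61.3625.
  t=2,j=2: stock 65.4428 → up 77.2225 (V=0.0000), down 60.8618 (V=6.0484). Price 2.4872; hedge Δ=-0.3697, bond B=26.6806.
  t=1,j=0: stock 43.7100 → up 51.5778 (V=10.8460), down 40.6503 (V=21.6346). Price 14.5729; hedge Δ=-0.9873, bond B=57.7275.
  t=1,j=1: stock 55.4600 → up 65.4428 (V=2.4872), down 51.5778 (V=10.8460). Price 5.7617; hedge Δ=-0.6029, bond B=39.1969.
  t=0,j=0: stock 47.0000 → up 55.4600 (V=5.7617), down 43.7100 (V=14.5729). Price 9.0081; hedge Δ=-0.7499, bond B=44.2527.
Each (Δ,B) replicates both successor values, so the strategy is self-financing and V0 is arbitrage-free.

(0,0): Delta=-0.7499 Bond=44.2527
(1,0): Delta=-0.9873 Bond=57.7275
(1,1): Delta=-0.6029 Bond=39.1969
(2,0): Delta=-1.0000 Bond=62.2849
(2,1): Delta=-0.9794 Bond=61.3625
(2,2): Delta=-0.3697 Bond=26.6806
(3,0): Delta=-1.0000 Bond=66.6449
(3,1): Delta=-1.0000 Bond=66.6449
(3,2): Delta=-0.9667 Bond=64.8825
(3,3): Delta=0.0000 Bond=0.0000
V0=9.0081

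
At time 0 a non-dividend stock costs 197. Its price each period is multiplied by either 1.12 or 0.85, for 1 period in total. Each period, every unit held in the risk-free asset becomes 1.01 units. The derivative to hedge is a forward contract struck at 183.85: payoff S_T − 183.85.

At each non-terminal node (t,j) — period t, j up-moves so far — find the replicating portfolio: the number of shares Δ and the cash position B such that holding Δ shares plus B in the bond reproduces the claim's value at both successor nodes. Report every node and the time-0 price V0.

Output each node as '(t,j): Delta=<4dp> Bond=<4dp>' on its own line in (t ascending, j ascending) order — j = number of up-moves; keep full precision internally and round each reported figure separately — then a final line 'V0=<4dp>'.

Risk-neutral probability p* = (R−d)/(u−d) = (1.01−0.85)/(1.12−0.85) = 0.5926.
Terminal values V(1,·): V(1,0)=-16.4000, V(1,1)=36.7900
  t=0,j=0: stock 197.0000 → up 220.6400 (V=36.7900), down 167.4500 (V=-16.4000). Price 14.9703; hedge Δ=1.0000, bond B=-182.0297.
Each (Δ,B) replicates both successor values, so the strategy is self-financing and V0 is arbitrage-free.

(0,0): Delta=1.0000 Bond=-182.0297
V0=14.9703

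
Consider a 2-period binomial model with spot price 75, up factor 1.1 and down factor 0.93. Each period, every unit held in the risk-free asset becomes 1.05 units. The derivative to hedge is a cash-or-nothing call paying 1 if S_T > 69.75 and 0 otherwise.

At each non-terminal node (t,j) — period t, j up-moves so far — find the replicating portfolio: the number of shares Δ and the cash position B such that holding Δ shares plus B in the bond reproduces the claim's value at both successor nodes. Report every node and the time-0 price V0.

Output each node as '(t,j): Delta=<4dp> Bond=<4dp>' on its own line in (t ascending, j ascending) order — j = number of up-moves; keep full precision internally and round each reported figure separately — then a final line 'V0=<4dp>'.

(0,0): Delta=0.0220 Bond=-0.8192
(1,0): Delta=0.0843 Bond=-5.2101
(1,1): Delta=0.0000 Bond=0.9524
V0=0.8286

No-arbitrage ⇒ martingale measure with p* = (R−d)/(u−d) = 0.7059.
Terminal payoffs: V(2,0)=0.0000, V(2,1)=1.0000, V(2,2)=1.0000
(1,0): S=69.7500. Δ = (V_up−V_dn)/(S_up−S_dn) = (1.0000−0.0000)/(76.7250−64.8675) = 0.0843. V = [p*·1.0000 + (1−p*)·0.0000]/1.05 = 0.6723. B = V − Δ·S = -5.2101.
(1,1): S=82.5000. Δ = (V_up−V_dn)/(S_up−S_dn) = (1.0000−1.0000)/(90.7500−76.7250) = 0.0000. V = [p*·1.0000 + (1−p*)·1.0000]/1.05 = 0.9524. B = V − Δ·S = 0.9524.
(0,0): S=75.0000. Δ = (V_up−V_dn)/(S_up−S_dn) = (0.9524−0.6723)/(82.5000−69.7500) = 0.0220. V = [p*·0.9524 + (1−p*)·0.6723]/1.05 = 0.8286. B = V − Δ·S = -0.8192.
Each (Δ,B) replicates both successor values, so the strategy is self-financing and V0 is arbitrage-free.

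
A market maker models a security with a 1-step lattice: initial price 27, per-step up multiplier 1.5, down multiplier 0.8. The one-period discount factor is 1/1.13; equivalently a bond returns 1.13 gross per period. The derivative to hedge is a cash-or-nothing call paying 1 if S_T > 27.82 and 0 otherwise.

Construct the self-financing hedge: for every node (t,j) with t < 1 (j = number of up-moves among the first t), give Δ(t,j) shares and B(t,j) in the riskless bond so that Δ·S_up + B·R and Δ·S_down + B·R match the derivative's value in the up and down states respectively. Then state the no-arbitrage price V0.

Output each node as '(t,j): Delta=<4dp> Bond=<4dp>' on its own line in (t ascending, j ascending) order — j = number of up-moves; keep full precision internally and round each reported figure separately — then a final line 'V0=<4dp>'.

(0,0): Delta=0.0529 Bond=-1.0114
V0=0.4172

Risk-neutral probability p* = (R−d)/(u−d) = (1.13−0.8)/(1.5−0.8) = 0.4714.
Payoff layer (t=1): V(1,0)=0.0000, V(1,1)=1.0000
Node (0,0) S=27.0000: V=(p*·1.0000+(1−p*)·0.0000)/1.13=0.4172; Δ=(1.0000−0.0000)/(40.5000−21.6000)=0.0529; B=V−Δ·S=-1.0114
Each (Δ,B) replicates both successor values, so the strategy is self-financing and V0 is arbitrage-free.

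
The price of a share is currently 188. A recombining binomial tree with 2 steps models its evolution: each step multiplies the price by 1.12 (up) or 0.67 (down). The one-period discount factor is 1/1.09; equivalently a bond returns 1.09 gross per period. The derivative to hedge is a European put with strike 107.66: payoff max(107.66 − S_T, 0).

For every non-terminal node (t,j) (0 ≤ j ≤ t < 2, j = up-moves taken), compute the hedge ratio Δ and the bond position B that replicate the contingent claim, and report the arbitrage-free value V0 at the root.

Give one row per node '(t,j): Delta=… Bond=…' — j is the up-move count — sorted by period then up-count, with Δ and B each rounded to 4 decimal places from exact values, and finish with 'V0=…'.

(0,0): Delta=-0.0168 Bond=3.2494
(1,0): Delta=-0.4105 Bond=53.1270
(1,1): Delta=0.0000 Bond=0.0000
V0=0.0870

The replicating-portfolio and risk-neutral prices coincide; use p* = (1.09−0.67)/(1.12−0.67) = 0.9333 for the latter.
Terminal payoffs: V(2,0)=23.2668, V(2,1)=0.0000, V(2,2)=0.0000
Node (1,0) S=125.9600: V=(p*·0.0000+(1−p*)·23.2668)/1.09=1.4230; Δ=(0.0000−23.2668)/(141.0752−84.3932)=-0.4105; B=V−Δ·S=53.1270
Node (1,1) S=210.5600: V=(p*·0.0000+(1−p*)·0.0000)/1.09=0.0000; Δ=(0.0000−0.0000)/(235.8272−141.0752)=0.0000; B=V−Δ·S=0.0000
Node (0,0) S=188.0000: V=(p*·0.0000+(1−p*)·1.4230)/1.09=0.0870; Δ=(0.0000−1.4230)/(210.5600−125.9600)=-0.0168; B=V−Δ·S=3.2494
Self-financing check: at every node Δ·S+B equals the discounted successor values.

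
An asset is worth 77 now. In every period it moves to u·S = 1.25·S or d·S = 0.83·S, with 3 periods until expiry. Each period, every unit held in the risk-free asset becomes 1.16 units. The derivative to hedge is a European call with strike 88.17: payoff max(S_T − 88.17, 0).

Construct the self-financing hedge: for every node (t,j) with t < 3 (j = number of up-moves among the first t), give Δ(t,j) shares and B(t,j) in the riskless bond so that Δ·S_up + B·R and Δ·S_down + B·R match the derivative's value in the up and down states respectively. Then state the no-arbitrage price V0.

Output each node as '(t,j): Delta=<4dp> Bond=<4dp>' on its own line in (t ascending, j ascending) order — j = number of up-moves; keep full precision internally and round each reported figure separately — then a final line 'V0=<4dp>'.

(0,0): Delta=0.8073 Bond=-39.8554
(1,0): Delta=0.2950 Bond=-13.4887
(1,1): Delta=0.9001 Bond=-55.1624
(2,0): Delta=0.0000 Bond=0.0000
(2,1): Delta=0.3484 Bond=-19.9142
(2,2): Delta=1.0000 Bond=-76.0086
V0=22.3075

No-arbitrage ⇒ martingale measure with p* = (R−d)/(u−d) = 0.7857.
At expiry t=3: V(3,0)=0.0000, V(3,1)=0.0000, V(3,2)=11.6894, V(3,3)=62.2206
Node (2,0) S=53.0453: V=(p*·0.0000+(1−p*)·0.0000)/1.16=0.0000; Δ=(0.0000−0.0000)/(66.3066−44.0276)=0.0000; B=V−Δ·S=0.0000
Node (2,1) S=79.8875: V=(p*·11.6894+(1−p*)·0.0000)/1.16=7.9177; Δ=(11.6894−0.0000)/(99.8594−66.3066)=0.3484; B=V−Δ·S=-19.9142
Node (2,2) S=120.3125: V=(p*·62.2206+(1−p*)·11.6894)/1.16=44.3039; Δ=(62.2206−11.6894)/(150.3906−99.8594)=1.0000; B=V−Δ·S=-76.0086
Node (1,0) S=63.9100: V=(p*·7.9177+(1−p*)·0.0000)/1.16=5.3630; Δ=(7.9177−0.0000)/(79.8875−53.0453)=0.2950; B=V−Δ·S=-13.4887
Node (1,1) S=96.2500: V=(p*·44.3039+(1−p*)·7.9177)/1.16=31.4714; Δ=(44.3039−7.9177)/(120.3125−79.8875)=0.9001; B=V−Δ·S=-55.1624
Node (0,0) S=77.0000: V=(p*·31.4714+(1−p*)·5.3630)/1.16=22.3075; Δ=(31.4714−5.3630)/(96.2500−63.9100)=0.8073; B=V−Δ·S=-39.8554
Each (Δ,B) replicates both successor values, so the strategy is self-financing and V0 is arbitrage-free.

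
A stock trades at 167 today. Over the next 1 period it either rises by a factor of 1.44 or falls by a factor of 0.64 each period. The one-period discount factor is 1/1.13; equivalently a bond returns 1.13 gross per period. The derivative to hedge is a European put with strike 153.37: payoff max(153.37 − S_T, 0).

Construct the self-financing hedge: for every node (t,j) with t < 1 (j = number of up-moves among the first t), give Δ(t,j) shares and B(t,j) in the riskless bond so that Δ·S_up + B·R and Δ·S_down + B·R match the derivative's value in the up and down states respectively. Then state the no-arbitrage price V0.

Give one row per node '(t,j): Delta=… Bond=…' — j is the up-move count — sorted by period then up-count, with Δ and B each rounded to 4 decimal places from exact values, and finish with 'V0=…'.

The replicating-portfolio and risk-neutral prices coincide; use p* = (1.13−0.64)/(1.44−0.64) = 0.6125 for the latter.
Terminal payoffs: V(1,0)=46.4900, V(1,1)=0.0000
Node (0,0) S=167.0000: V=(p*·0.0000+(1−p*)·46.4900)/1.13=15.9424; Δ=(0.0000−46.4900)/(240.4800−106.8800)=-0.3480; B=V−Δ·S=74.0549
Root portfolio cost Δ·167+B reproduces V0=15.9424.

(0,0): Delta=-0.3480 Bond=74.0549
V0=15.9424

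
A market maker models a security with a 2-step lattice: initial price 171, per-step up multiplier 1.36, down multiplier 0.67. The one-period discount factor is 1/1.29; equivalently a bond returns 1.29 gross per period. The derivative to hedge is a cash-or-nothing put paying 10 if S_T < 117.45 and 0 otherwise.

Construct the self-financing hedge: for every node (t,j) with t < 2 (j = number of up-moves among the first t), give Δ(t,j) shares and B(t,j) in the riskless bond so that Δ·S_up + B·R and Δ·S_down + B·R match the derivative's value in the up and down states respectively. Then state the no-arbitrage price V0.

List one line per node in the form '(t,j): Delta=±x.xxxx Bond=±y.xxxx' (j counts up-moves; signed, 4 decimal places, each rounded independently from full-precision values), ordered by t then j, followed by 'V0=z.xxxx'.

Under the risk-neutral measure, an up-move has probability p* = (R−d)/(u−d) = 0.8986 and values discount at R = 1.29.
Terminal payoffs: V(2,0)=10.0000, V(2,1)=0.0000, V(2,2)=0.0000
(1,0): S=114.5700. Δ = (V_up−V_dn)/(S_up−S_dn) = (0.0000−10.0000)/(155.8152−76.7619) = -0.1265. V = [p*·0.0000 + (1−p*)·10.0000]/1.29 = 0.7864. B = V − Δ·S = 15.2792.
(1,1): S=232.5600. Δ = (V_up−V_dn)/(S_up−S_dn) = (0.0000−0.0000)/(316.2816−155.8152) = 0.0000. V = [p*·0.0000 + (1−p*)·0.0000]/1.29 = 0.0000. B = V − Δ·S = 0.0000.
(0,0): S=171.0000. Δ = (V_up−V_dn)/(S_up−S_dn) = (0.0000−0.7864)/(232.5600−114.5700) = -0.0067. V = [p*·0.0000 + (1−p*)·0.7864]/1.29 = 0.0618. B = V − Δ·S = 1.2016.
The time-0 hedge costs 0.0618, which is the no-arbitrage price.

(0,0): Delta=-0.0067 Bond=1.2016
(1,0): Delta=-0.1265 Bond=15.2792
(1,1): Delta=0.0000 Bond=0.0000
V0=0.0618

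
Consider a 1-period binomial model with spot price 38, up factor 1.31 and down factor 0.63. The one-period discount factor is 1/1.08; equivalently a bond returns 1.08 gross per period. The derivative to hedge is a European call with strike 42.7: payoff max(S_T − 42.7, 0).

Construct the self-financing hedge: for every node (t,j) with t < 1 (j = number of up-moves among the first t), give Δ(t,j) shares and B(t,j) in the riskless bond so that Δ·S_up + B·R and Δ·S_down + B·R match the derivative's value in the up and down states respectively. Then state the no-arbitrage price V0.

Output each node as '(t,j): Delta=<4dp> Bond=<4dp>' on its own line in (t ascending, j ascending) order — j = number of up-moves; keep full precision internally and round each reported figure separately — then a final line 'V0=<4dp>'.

No-arbitrage ⇒ martingale measure with p* = (R−d)/(u−d) = 0.6618.
Terminal payoffs: V(1,0)=0.0000, V(1,1)=7.0800
(0,0): S=38.0000. Δ = (V_up−V_dn)/(S_up−S_dn) = (7.0800−0.0000)/(49.7800−23.9400) = 0.2740. V = [p*·7.0800 + (1−p*)·0.0000]/1.08 = 4.3382. B = V − Δ·S = -6.0735.
Root portfolio cost Δ·38+B reproduces V0=4.3382.

(0,0): Delta=0.2740 Bond=-6.0735
V0=4.3382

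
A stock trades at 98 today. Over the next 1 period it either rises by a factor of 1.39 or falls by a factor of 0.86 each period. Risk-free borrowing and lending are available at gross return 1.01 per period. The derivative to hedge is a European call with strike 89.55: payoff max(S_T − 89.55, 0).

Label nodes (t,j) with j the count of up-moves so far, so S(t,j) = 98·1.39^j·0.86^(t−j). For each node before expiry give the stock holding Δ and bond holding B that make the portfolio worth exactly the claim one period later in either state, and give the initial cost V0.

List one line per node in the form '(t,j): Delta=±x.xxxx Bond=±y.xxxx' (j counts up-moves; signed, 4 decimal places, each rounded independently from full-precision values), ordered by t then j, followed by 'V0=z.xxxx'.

(0,0): Delta=0.8985 Bond=-74.9789
V0=13.0777

No-arbitrage ⇒ martingale measure with p* = (R−d)/(u−d) = 0.2830.
Terminal values V(1,·): V(1,0)=0.0000, V(1,1)=46.6700
(0,0): S=98.0000. Δ = (V_up−V_dn)/(S_up−S_dn) = (46.6700−0.0000)/(136.2200−84.2800) = 0.8985. V = [p*·46.6700 + (1−p*)·0.0000]/1.01 = 13.0777. B = V − Δ·S = -74.9789.
Check: Δ(0,0)·S0 + B(0,0) = 13.0777 = V0.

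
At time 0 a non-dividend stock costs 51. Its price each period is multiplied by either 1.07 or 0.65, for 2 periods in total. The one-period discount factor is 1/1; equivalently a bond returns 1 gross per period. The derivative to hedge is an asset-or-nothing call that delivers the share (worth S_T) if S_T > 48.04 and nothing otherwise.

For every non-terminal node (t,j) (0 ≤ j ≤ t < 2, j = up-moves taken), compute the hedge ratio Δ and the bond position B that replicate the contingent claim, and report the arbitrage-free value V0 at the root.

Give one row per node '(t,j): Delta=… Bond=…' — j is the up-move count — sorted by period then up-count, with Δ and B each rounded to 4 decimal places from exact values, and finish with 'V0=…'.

The replicating-portfolio and risk-neutral prices coincide; use p* = (1−0.65)/(1.07−0.65) = 0.8333 for the latter.
Payoff layer (t=2): V(2,0)=0.0000, V(2,1)=0.0000, V(2,2)=58.3899
  t=1,j=0: stock 33.1500 → up 35.4705 (V=0.0000), down 21.5475 (V=0.0000). Price 0.0000; hedge Δ=0.0000, bond B=0.0000.
  t=1,j=1: stock 54.5700 → up 58.3899 (V=58.3899), down 35.4705 (V=0.0000). Price 48.6582; hedge Δ=2.5476, bond B=-90.3653.
  t=0,j=0: stock 51.0000 → up 54.5700 (V=48.6582), down 33.1500 (V=0.0000). Price 40.5485; hedge Δ=2.2716, bond B=-75.3044.
Each (Δ,B) replicates both successor values, so the strategy is self-financing and V0 is arbitrage-free.

(0,0): Delta=2.2716 Bond=-75.3044
(1,0): Delta=0.0000 Bond=0.0000
(1,1): Delta=2.5476 Bond=-90.3653
V0=40.5485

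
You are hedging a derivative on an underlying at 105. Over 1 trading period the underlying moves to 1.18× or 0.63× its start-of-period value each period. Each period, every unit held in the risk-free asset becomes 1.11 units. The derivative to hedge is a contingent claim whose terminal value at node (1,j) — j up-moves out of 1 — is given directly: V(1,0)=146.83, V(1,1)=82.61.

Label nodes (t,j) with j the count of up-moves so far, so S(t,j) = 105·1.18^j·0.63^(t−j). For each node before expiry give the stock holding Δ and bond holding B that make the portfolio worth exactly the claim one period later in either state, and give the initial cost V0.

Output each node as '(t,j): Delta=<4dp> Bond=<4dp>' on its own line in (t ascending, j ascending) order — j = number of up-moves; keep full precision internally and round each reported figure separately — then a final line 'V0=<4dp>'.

(0,0): Delta=-1.1120 Bond=198.5505
V0=81.7869

The replicating-portfolio and risk-neutral prices coincide; use p* = (1.11−0.63)/(1.18−0.63) = 0.8727 for the latter.
Payoff layer (t=1): V(1,0)=146.8300, V(1,1)=82.6100
(0,0): S=105.0000. Δ = (V_up−V_dn)/(S_up−S_dn) = (82.6100−146.8300)/(123.9000−66.1500) = -1.1120. V = [p*·82.6100 + (1−p*)·146.8300]/1.11 = 81.7869. B = V − Δ·S = 198.5505.
Check: Δ(0,0)·S0 + B(0,0) = 81.7869 = V0.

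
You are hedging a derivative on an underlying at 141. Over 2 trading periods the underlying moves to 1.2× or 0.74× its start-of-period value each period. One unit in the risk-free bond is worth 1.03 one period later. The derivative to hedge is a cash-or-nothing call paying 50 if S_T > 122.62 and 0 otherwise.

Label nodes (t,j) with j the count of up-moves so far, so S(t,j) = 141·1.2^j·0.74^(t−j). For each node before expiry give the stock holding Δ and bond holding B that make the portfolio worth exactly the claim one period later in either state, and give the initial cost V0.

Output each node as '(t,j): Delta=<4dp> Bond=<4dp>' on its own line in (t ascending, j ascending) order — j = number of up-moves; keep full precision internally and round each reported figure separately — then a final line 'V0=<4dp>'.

The replicating-portfolio and risk-neutral prices coincide; use p* = (1.03−0.74)/(1.2−0.74) = 0.6304 for the latter.
Terminal payoffs: V(2,0)=0.0000, V(2,1)=50.0000, V(2,2)=50.0000
  t=1,j=0: stock 104.3400 → up 125.2080 (V=50.0000), down 77.2116 (V=0.0000). Price 30.6036; hedge Δ=1.0417, bond B=-78.0920.
  t=1,j=1: stock 169.2000 → up 203.0400 (V=50.0000), down 125.2080 (V=50.0000). Price 48.5437; hedge Δ=0.0000, bond B=48.5437.
  t=0,j=0: stock 141.0000 → up 169.2000 (V=48.5437), down 104.3400 (V=30.6036). Price 40.6929; hedge Δ=0.2766, bond B=1.6928.
Root portfolio cost Δ·141+B reproduces V0=40.6929.

(0,0): Delta=0.2766 Bond=1.6928
(1,0): Delta=1.0417 Bond=-78.0920
(1,1): Delta=0.0000 Bond=48.5437
V0=40.6929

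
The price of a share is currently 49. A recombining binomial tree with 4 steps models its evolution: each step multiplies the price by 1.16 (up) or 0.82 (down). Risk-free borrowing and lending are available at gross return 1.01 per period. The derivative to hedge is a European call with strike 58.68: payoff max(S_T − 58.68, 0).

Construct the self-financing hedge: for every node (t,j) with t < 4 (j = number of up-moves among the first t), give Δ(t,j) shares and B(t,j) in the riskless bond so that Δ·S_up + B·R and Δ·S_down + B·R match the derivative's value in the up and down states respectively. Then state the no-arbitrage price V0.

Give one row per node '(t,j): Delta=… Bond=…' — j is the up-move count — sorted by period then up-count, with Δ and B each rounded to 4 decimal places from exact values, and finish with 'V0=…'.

The replicating-portfolio and risk-neutral prices coincide; use p* = (1.01−0.82)/(1.16−0.82) = 0.5588 for the latter.
Terminal values V(4,·): V(4,0)=0.0000, V(4,1)=0.0000, V(4,2)=0.0000, V(4,3)=4.0368, V(4,4)=30.0413
  t=3,j=0: stock 27.0170 → up 31.3398 (V=0.0000), down 22.1540 (V=0.0000). Price 0.0000; hedge Δ=0.0000, bond B=0.0000.
  t=3,j=1: stock 38.2192 → up 44.3343 (V=0.0000), down 31.3398 (V=0.0000). Price 0.0000; hedge Δ=0.0000, bond B=0.0000.
  t=3,j=2: stock 54.0662 → up 62.7168 (V=4.0368), down 44.3343 (V=0.0000). Price 2.2335; hedge Δ=0.2196, bond B=-9.6394.
  t=3,j=3: stock 76.4839 → up 88.7213 (V=30.0413), down 62.7168 (V=4.0368). Price 18.3849; hedge Δ=1.0000, bond B=-58.0990.
  t=2,j=0: stock 32.9476 → up 38.2192 (V=0.0000), down 27.0170 (V=0.0000). Price 0.0000; hedge Δ=0.0000, bond B=0.0000.
  t=2,j=1: stock 46.6088 → up 54.0662 (V=2.2335), down 38.2192 (V=0.0000). Price 1.2358; hedge Δ=0.1409, bond B=-5.3334.
  t=2,j=2: stock 65.9344 → up 76.4839 (V=18.3849), down 54.0662 (V=2.2335). Price 11.1478; hedge Δ=0.7205, bond B=-36.3562.
  t=1,j=0: stock 40.1800 → up 46.6088 (V=1.2358), down 32.9476 (V=0.0000). Price 0.6837; hedge Δ=0.0905, bond B=-2.9509.
  t=1,j=1: stock 56.8400 → up 65.9344 (V=11.1478), down 46.6088 (V=1.2358). Price 6.7078; hedge Δ=0.5129, bond B=-22.4452.
  t=0,j=0: stock 49.0000 → up 56.8400 (V=6.7078), down 40.1800 (V=0.6837). Price 4.0100; hedge Δ=0.3616, bond B=-13.7077.
Check: Δ(0,0)·S0 + B(0,0) = 4.0100 = V0.

(0,0): Delta=0.3616 Bond=-13.7077
(1,0): Delta=0.0905 Bond=-2.9509
(1,1): Delta=0.5129 Bond=-22.4452
(2,0): Delta=0.0000 Bond=0.0000
(2,1): Delta=0.1409 Bond=-5.3334
(2,2): Delta=0.7205 Bond=-36.3562
(3,0): Delta=0.0000 Bond=0.0000
(3,1): Delta=0.0000 Bond=0.0000
(3,2): Delta=0.2196 Bond=-9.6394
(3,3): Delta=1.0000 Bond=-58.0990
V0=4.0100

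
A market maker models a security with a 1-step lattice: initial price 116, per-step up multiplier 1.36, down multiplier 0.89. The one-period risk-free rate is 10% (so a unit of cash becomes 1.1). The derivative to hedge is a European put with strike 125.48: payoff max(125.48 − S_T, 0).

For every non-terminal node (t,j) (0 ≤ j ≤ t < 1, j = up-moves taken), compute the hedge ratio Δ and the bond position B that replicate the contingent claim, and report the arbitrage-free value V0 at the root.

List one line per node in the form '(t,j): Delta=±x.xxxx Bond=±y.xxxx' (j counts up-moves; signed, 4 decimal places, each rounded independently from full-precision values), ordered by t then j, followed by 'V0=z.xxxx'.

(0,0): Delta=-0.4079 Bond=58.5037
V0=11.1845

No-arbitrage ⇒ martingale measure with p* = (R−d)/(u−d) = 0.4468.
Terminal values V(1,·): V(1,0)=22.2400, V(1,1)=0.0000
(0,0): S=116.0000. Δ = (V_up−V_dn)/(S_up−S_dn) = (0.0000−22.2400)/(157.7600−103.2400) = -0.4079. V = [p*·0.0000 + (1−p*)·22.2400]/1.1 = 11.1845. B = V − Δ·S = 58.5037.
Self-financing check: at every node Δ·S+B equals the discounted successor values.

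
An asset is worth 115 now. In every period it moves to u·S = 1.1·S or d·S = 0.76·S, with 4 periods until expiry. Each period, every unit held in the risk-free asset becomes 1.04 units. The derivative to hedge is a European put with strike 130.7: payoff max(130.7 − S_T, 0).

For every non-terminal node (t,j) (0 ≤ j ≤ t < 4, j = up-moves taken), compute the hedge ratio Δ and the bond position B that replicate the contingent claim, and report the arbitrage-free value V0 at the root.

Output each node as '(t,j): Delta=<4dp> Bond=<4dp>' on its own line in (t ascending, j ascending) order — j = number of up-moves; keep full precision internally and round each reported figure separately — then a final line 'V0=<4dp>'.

(0,0): Delta=-0.5216 Bond=71.5205
(1,0): Delta=-1.0000 Bond=116.1918
(1,1): Delta=-0.4508 Bond=65.4220
(2,0): Delta=-1.0000 Bond=120.8395
(2,1): Delta=-1.0000 Bond=120.8395
(2,2): Delta=-0.3695 Bond=56.7244
(3,0): Delta=-1.0000 Bond=125.6731
(3,1): Delta=-1.0000 Bond=125.6731
(3,2): Delta=-1.0000 Bond=125.6731
(3,3): Delta=-0.2761 Bond=44.7049
V0=11.5343

No-arbitrage ⇒ martingale measure with p* = (R−d)/(u−d) = 0.8235.
Terminal payoffs: V(4,0)=92.3335, V(4,1)=75.1695, V(4,2)=50.3270, V(4,3)=14.3706, V(4,4)=0.0000
(3,0): S=50.4822. Δ = (V_up−V_dn)/(S_up−S_dn) = (75.1695−92.3335)/(55.5305−38.3665) = -1.0000. V = [p*·75.1695 + (1−p*)·92.3335]/1.04 = 75.1908. B = V − Δ·S = 125.6731.
(3,1): S=73.0664. Δ = (V_up−V_dn)/(S_up−S_dn) = (50.3270−75.1695)/(80.3730−55.5305) = -1.0000. V = [p*·50.3270 + (1−p*)·75.1695]/1.04 = 52.6067. B = V − Δ·S = 125.6731.
(3,2): S=105.7540. Δ = (V_up−V_dn)/(S_up−S_dn) = (14.3706−50.3270)/(116.3294−80.3730) = -1.0000. V = [p*·14.3706 + (1−p*)·50.3270]/1.04 = 19.9191. B = V − Δ·S = 125.6731.
(3,3): S=153.0650. Δ = (V_up−V_dn)/(S_up−S_dn) = (0.0000−14.3706)/(168.3715−116.3294) = -0.2761. V = [p*·0.0000 + (1−p*)·14.3706]/1.04 = 2.4385. B = V − Δ·S = 44.7049.
(2,0): S=66.4240. Δ = (V_up−V_dn)/(S_up−S_dn) = (52.6067−75.1908)/(73.0664−50.4822) = -1.0000. V = [p*·52.6067 + (1−p*)·75.1908]/1.04 = 54.4155. B = V − Δ·S = 120.8395.
(2,1): S=96.1400. Δ = (V_up−V_dn)/(S_up−S_dn) = (19.9191−52.6067)/(105.7540−73.0664) = -1.0000. V = [p*·19.9191 + (1−p*)·52.6067]/1.04 = 24.6995. B = V − Δ·S = 120.8395.
(2,2): S=139.1500. Δ = (V_up−V_dn)/(S_up−S_dn) = (2.4385−19.9191)/(153.0650−105.7540) = -0.3695. V = [p*·2.4385 + (1−p*)·19.9191]/1.04 = 5.3108. B = V − Δ·S = 56.7244.
(1,0): S=87.4000. Δ = (V_up−V_dn)/(S_up−S_dn) = (24.6995−54.4155)/(96.1400−66.4240) = -1.0000. V = [p*·24.6995 + (1−p*)·54.4155]/1.04 = 28.7918. B = V − Δ·S = 116.1918.
(1,1): S=126.5000. Δ = (V_up−V_dn)/(S_up−S_dn) = (5.3108−24.6995)/(139.1500−96.1400) = -0.4508. V = [p*·5.3108 + (1−p*)·24.6995]/1.04 = 8.3965. B = V − Δ·S = 65.4220.
(0,0): S=115.0000. Δ = (V_up−V_dn)/(S_up−S_dn) = (8.3965−28.7918)/(126.5000−87.4000) = -0.5216. V = [p*·8.3965 + (1−p*)·28.7918]/1.04 = 11.5343. B = V − Δ·S = 71.5205.
Check: Δ(0,0)·S0 + B(0,0) = 11.5343 = V0.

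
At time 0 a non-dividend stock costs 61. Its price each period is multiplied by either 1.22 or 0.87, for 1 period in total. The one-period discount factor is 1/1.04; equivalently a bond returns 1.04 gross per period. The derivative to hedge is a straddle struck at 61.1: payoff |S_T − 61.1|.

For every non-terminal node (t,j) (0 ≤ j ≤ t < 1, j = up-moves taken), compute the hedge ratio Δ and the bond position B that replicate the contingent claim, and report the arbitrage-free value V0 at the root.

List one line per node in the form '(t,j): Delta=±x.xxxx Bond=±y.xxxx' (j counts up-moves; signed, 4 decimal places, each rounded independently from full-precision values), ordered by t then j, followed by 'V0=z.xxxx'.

(0,0): Delta=0.2478 Bond=-4.9225
V0=10.1918

Since d<R<u, set p* = (R−d)/(u−d) = 0.4857; price each node as the discounted p*-expectation of its children.
At expiry t=1: V(1,0)=8.0300, V(1,1)=13.3200
(0,0): S=61.0000. Δ = (V_up−V_dn)/(S_up−S_dn) = (13.3200−8.0300)/(74.4200−53.0700) = 0.2478. V = [p*·13.3200 + (1−p*)·8.0300]/1.04 = 10.1918. B = V − Δ·S = -4.9225.
Root portfolio cost Δ·61+B reproduces V0=10.1918.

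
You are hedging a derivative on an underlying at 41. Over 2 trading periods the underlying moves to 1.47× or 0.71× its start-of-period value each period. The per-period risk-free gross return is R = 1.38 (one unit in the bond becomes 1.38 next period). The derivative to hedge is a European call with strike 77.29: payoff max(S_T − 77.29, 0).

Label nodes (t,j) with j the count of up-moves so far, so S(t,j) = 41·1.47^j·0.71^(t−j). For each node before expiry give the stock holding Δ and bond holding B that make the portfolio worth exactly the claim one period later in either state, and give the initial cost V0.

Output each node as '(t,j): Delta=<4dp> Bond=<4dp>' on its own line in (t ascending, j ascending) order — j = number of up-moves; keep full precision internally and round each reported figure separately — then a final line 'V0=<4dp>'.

(0,0): Delta=0.2318 Bond=-4.8898
(1,0): Delta=0.0000 Bond=0.0000
(1,1): Delta=0.2468 Bond=-7.6544
V0=4.6143

Under the risk-neutral measure, an up-move has probability p* = (R−d)/(u−d) = 0.8816 and values discount at R = 1.38.
Payoff layer (t=2): V(2,0)=0.0000, V(2,1)=0.0000, V(2,2)=11.3069
Node (1,0) S=29.1100: V=(p*·0.0000+(1−p*)·0.0000)/1.38=0.0000; Δ=(0.0000−0.0000)/(42.7917−20.6681)=0.0000; B=V−Δ·S=0.0000
Node (1,1) S=60.2700: V=(p*·11.3069+(1−p*)·0.0000)/1.38=7.2231; Δ=(11.3069−0.0000)/(88.5969−42.7917)=0.2468; B=V−Δ·S=-7.6544
Node (0,0) S=41.0000: V=(p*·7.2231+(1−p*)·0.0000)/1.38=4.6143; Δ=(7.2231−0.0000)/(60.2700−29.1100)=0.2318; B=V−Δ·S=-4.8898
Each (Δ,B) replicates both successor values, so the strategy is self-financing and V0 is arbitrage-free.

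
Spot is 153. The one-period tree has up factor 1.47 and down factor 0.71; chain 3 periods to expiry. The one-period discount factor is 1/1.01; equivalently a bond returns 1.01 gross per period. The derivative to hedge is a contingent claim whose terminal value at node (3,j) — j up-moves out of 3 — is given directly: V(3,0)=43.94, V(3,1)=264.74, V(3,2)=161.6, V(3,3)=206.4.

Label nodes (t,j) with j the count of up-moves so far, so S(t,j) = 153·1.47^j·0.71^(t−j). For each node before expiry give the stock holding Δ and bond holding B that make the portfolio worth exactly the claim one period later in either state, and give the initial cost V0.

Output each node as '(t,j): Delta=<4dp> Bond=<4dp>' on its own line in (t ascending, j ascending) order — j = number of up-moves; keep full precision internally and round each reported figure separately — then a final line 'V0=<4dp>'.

Under the risk-neutral measure, an up-move has probability p* = (R−d)/(u−d) = 0.3947 and values discount at R = 1.01.
At expiry t=3: V(3,0)=43.9400, V(3,1)=264.7400, V(3,2)=161.6000, V(3,3)=206.4000
Node (2,0) S=77.1273: V=(p*·264.7400+(1−p*)·43.9400)/1.01=129.7999; Δ=(264.7400−43.9400)/(113.3771−54.7604)=3.7668; B=V−Δ·S=-160.7264
Node (2,1) S=159.6861: V=(p*·161.6000+(1−p*)·264.7400)/1.01=221.8088; Δ=(161.6000−264.7400)/(234.7386−113.3771)=-0.8499; B=V−Δ·S=357.5193
Node (2,2) S=330.6177: V=(p*·206.4000+(1−p*)·161.6000)/1.01=177.5091; Δ=(206.4000−161.6000)/(486.0080−234.7386)=0.1783; B=V−Δ·S=118.5618
Node (1,0) S=108.6300: V=(p*·221.8088+(1−p*)·129.7999)/1.01=164.4744; Δ=(221.8088−129.7999)/(159.6861−77.1273)=1.1145; B=V−Δ·S=43.4101
Node (1,1) S=224.9100: V=(p*·177.5091+(1−p*)·221.8088)/1.01=202.2991; Δ=(177.5091−221.8088)/(330.6177−159.6861)=-0.2592; B=V−Δ·S=260.5881
Node (0,0) S=153.0000: V=(p*·202.2991+(1−p*)·164.4744)/1.01=177.6289; Δ=(202.2991−164.4744)/(224.9100−108.6300)=0.3253; B=V−Δ·S=127.8597
Each (Δ,B) replicates both successor values, so the strategy is self-financing and V0 is arbitrage-free.

(0,0): Delta=0.3253 Bond=127.8597
(1,0): Delta=1.1145 Bond=43.4101
(1,1): Delta=-0.2592 Bond=260.5881
(2,0): Delta=3.7668 Bond=-160.7264
(2,1): Delta=-0.8499 Bond=357.5193
(2,2): Delta=0.1783 Bond=118.5618
V0=177.6289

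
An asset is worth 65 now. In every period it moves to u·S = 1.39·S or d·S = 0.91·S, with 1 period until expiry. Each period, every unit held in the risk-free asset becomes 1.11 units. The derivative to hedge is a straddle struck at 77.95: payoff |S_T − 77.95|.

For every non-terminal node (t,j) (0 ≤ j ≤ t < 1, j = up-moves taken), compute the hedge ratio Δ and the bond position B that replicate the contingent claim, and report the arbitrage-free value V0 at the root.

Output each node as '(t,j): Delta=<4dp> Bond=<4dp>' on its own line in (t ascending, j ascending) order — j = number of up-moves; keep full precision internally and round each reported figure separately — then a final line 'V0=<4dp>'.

(0,0): Delta=-0.2051 Bond=27.8679
V0=14.5345

Under the risk-neutral measure, an up-move has probability p* = (R−d)/(u−d) = 0.4167 and values discount at R = 1.11.
Terminal values V(1,·): V(1,0)=18.8000, V(1,1)=12.4000
Node (0,0) S=65.0000: V=(p*·12.4000+(1−p*)·18.8000)/1.11=14.5345; Δ=(12.4000−18.8000)/(90.3500−59.1500)=-0.2051; B=V−Δ·S=27.8679
The time-0 hedge costs 14.5345, which is the no-arbitrage price.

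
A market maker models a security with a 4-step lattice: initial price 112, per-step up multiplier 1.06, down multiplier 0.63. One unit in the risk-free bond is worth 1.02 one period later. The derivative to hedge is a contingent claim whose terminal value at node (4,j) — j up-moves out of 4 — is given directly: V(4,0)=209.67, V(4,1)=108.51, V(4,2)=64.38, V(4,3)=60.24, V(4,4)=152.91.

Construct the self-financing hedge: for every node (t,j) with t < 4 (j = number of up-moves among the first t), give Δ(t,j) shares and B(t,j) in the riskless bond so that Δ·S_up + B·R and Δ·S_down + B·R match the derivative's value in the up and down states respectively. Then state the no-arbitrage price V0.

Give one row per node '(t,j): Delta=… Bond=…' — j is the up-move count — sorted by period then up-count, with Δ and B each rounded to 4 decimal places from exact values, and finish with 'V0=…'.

Under the risk-neutral measure, an up-move has probability p* = (R−d)/(u−d) = 0.9070 and values discount at R = 1.02.
Terminal payoffs: V(4,0)=209.6700, V(4,1)=108.5100, V(4,2)=64.3800, V(4,3)=60.2400, V(4,4)=152.9100
(3,0): S=28.0053. Δ = (V_up−V_dn)/(S_up−S_dn) = (108.5100−209.6700)/(29.6856−17.6433) = -8.4004. V = [p*·108.5100 + (1−p*)·209.6700]/1.02 = 115.6081. B = V − Δ·S = 350.8639.
(3,1): S=47.1200. Δ = (V_up−V_dn)/(S_up−S_dn) = (64.3800−108.5100)/(49.9472−29.6856) = -2.1780. V = [p*·64.3800 + (1−p*)·108.5100]/1.02 = 67.1423. B = V − Δ·S = 169.7702.
(3,2): S=79.2812. Δ = (V_up−V_dn)/(S_up−S_dn) = (60.2400−64.3800)/(84.0381−49.9472) = -0.1214. V = [p*·60.2400 + (1−p*)·64.3800]/1.02 = 59.4364. B = V − Δ·S = 69.0643.
(3,3): S=133.3938. Δ = (V_up−V_dn)/(S_up−S_dn) = (152.9100−60.2400)/(141.3974−84.0381) = 1.6156. V = [p*·152.9100 + (1−p*)·60.2400]/1.02 = 141.4603. B = V − Δ·S = -74.0513.
(2,0): S=44.4528. Δ = (V_up−V_dn)/(S_up−S_dn) = (67.1423−115.6081)/(47.1200−28.0053) = -2.5355. V = [p*·67.1423 + (1−p*)·115.6081]/1.02 = 70.2458. B = V − Δ·S = 182.9570.
(2,1): S=74.7936. Δ = (V_up−V_dn)/(S_up−S_dn) = (59.4364−67.1423)/(79.2812−47.1200) = -0.2396. V = [p*·59.4364 + (1−p*)·67.1423]/1.02 = 58.9737. B = V − Δ·S = 76.8944.
(2,2): S=125.8432. Δ = (V_up−V_dn)/(S_up−S_dn) = (141.4603−59.4364)/(133.3938−79.2812) = 1.5158. V = [p*·141.4603 + (1−p*)·59.4364]/1.02 = 131.2061. B = V − Δ·S = -59.5473.
(1,0): S=70.5600. Δ = (V_up−V_dn)/(S_up−S_dn) = (58.9737−70.2458)/(74.7936−44.4528) = -0.3715. V = [p*·58.9737 + (1−p*)·70.2458]/1.02 = 58.8454. B = V − Δ·S = 85.0595.
(1,1): S=118.7200. Δ = (V_up−V_dn)/(S_up−S_dn) = (131.2061−58.9737)/(125.8432−74.7936) = 1.4149. V = [p*·131.2061 + (1−p*)·58.9737]/1.02 = 122.0459. B = V − Δ·S = -45.9363.
(0,0): S=112.0000. Δ = (V_up−V_dn)/(S_up−S_dn) = (122.0459−58.8454)/(118.7200−70.5600) = 1.3123. V = [p*·122.0459 + (1−p*)·58.8454]/1.02 = 113.8890. B = V − Δ·S = -33.0889.
Root portfolio cost Δ·112+B reproduces V0=113.8890.

(0,0): Delta=1.3123 Bond=-33.0889
(1,0): Delta=-0.3715 Bond=85.0595
(1,1): Delta=1.4149 Bond=-45.9363
(2,0): Delta=-2.5355 Bond=182.9570
(2,1): Delta=-0.2396 Bond=76.8944
(2,2): Delta=1.5158 Bond=-59.5473
(3,0): Delta=-8.4004 Bond=350.8639
(3,1): Delta=-2.1780 Bond=169.7702
(3,2): Delta=-0.1214 Bond=69.0643
(3,3): Delta=1.6156 Bond=-74.0513
V0=113.8890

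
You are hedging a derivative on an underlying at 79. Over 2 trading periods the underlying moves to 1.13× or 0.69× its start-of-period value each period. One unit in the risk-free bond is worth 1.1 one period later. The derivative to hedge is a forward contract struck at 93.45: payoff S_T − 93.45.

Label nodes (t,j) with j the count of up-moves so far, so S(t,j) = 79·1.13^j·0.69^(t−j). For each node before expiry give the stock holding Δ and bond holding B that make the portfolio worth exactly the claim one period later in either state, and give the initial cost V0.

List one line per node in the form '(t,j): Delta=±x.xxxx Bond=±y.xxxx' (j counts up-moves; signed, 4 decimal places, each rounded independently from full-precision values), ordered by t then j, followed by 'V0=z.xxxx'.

(0,0): Delta=1.0000 Bond=-77.2314
(1,0): Delta=1.0000 Bond=-84.9545
(1,1): Delta=1.0000 Bond=-84.9545
V0=1.7686

No-arbitrage ⇒ martingale measure with p* = (R−d)/(u−d) = 0.9318.
Payoff layer (t=2): V(2,0)=-55.8381, V(2,1)=-31.8537, V(2,2)=7.4251
Node (1,0) S=54.5100: V=(p*·-31.8537+(1−p*)·-55.8381)/1.1=-30.4445; Δ=(-31.8537−-55.8381)/(61.5963−37.6119)=1.0000; B=V−Δ·S=-84.9545
Node (1,1) S=89.2700: V=(p*·7.4251+(1−p*)·-31.8537)/1.1=4.3155; Δ=(7.4251−-31.8537)/(100.8751−61.5963)=1.0000; B=V−Δ·S=-84.9545
Node (0,0) S=79.0000: V=(p*·4.3155+(1−p*)·-30.4445)/1.1=1.7686; Δ=(4.3155−-30.4445)/(89.2700−54.5100)=1.0000; B=V−Δ·S=-77.2314
Self-financing check: at every node Δ·S+B equals the discounted successor values.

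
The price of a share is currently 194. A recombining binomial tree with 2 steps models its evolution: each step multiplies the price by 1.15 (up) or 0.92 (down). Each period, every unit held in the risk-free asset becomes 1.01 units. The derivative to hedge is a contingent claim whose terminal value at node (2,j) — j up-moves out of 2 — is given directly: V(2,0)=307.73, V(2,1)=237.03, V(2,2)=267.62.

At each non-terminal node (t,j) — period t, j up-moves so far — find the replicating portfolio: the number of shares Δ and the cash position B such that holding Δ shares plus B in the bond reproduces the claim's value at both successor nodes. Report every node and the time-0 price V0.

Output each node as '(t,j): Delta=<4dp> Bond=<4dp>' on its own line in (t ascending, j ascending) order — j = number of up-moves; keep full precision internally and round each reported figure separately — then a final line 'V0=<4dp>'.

Risk-neutral probability p* = (R−d)/(u−d) = (1.01−0.92)/(1.15−0.92) = 0.3913.
Payoff layer (t=2): V(2,0)=307.7300, V(2,1)=237.0300, V(2,2)=267.6200
(1,0): S=178.4800. Δ = (V_up−V_dn)/(S_up−S_dn) = (237.0300−307.7300)/(205.2520−164.2016) = -1.7223. V = [p*·237.0300 + (1−p*)·307.7300]/1.01 = 277.2919. B = V − Δ·S = 584.6832.
(1,1): S=223.1000. Δ = (V_up−V_dn)/(S_up−S_dn) = (267.6200−237.0300)/(256.5650−205.2520) = 0.5961. V = [p*·267.6200 + (1−p*)·237.0300]/1.01 = 246.5347. B = V − Δ·S = 113.5347.
(0,0): S=194.0000. Δ = (V_up−V_dn)/(S_up−S_dn) = (246.5347−277.2919)/(223.1000−178.4800) = -0.6893. V = [p*·246.5347 + (1−p*)·277.2919]/1.01 = 262.6301. B = V − Δ·S = 396.3571.
Root portfolio cost Δ·194+B reproduces V0=262.6301.

(0,0): Delta=-0.6893 Bond=396.3571
(1,0): Delta=-1.7223 Bond=584.6832
(1,1): Delta=0.5961 Bond=113.5347
V0=262.6301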